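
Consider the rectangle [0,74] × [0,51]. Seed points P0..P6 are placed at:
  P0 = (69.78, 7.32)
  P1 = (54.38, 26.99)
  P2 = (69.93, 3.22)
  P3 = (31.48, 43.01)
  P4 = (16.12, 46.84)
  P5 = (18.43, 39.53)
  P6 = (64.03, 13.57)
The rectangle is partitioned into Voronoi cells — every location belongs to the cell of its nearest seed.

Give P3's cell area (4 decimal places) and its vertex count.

Area of P3's cell: 513.6061 (4 vertices)

1. box [0,74]×[0,51]: [(0, 0) (74, 0) (74, 51) (0, 51)]
2. ⊥bis P3·P0 via (50.63,25.165): [(0, 0) (27.1799, 0) (74, 50.244) (74, 51) (0, 51)]  |A|=2597.7845
3. ⊥bis P3·P1 via (42.93,35): [(0, 0) (18.4453, 0) (54.123, 51) (0, 51)]  |A|=1850.4916
4. ⊥bis P3·P2 via (50.705,23.115): [(0, 0) (18.4453, 0) (54.123, 51) (0, 51)]  |A|=1850.4916
5. ⊥bis P3·P4 via (23.8,44.925): [(12.598, 0) (18.4453, 0) (54.123, 51) (25.3148, 51)]  |A|=883.7154
6. ⊥bis P3·P5 via (24.955,41.27): [(23.8871, 45.2745) (31.1264, 18.1272) (54.123, 51) (25.3148, 51)]  |A|=513.6061
7. ⊥bis P3·P6 via (47.755,28.29): [(23.8871, 45.2745) (31.1264, 18.1272) (54.123, 51) (25.3148, 51)]  |A|=513.6061
8. canonical 4-gon: [(23.8871, 45.2745) (31.1264, 18.1272) (54.123, 51) (25.3148, 51)]
9. shoelace: 513.6061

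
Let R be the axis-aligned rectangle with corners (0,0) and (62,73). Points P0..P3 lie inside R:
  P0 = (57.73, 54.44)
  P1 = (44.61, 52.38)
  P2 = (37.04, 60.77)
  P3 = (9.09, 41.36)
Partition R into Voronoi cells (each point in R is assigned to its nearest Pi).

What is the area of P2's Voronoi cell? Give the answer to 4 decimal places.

1. box [0,62]×[0,73]: [(0, 0) (62, 0) (62, 73) (0, 73)]
2. ⊥bis P2·P0 via (47.385,57.605): [(0, 0) (29.761, 0) (52.095, 73) (0, 73)]  |A|=2987.7464
3. ⊥bis P2·P1 via (40.825,56.575): [(0, 19.74) (49.451, 64.358) (52.095, 73) (0, 73)]  |A|=1541.9834
4. ⊥bis P2·P3 via (23.065,51.065): [(27.554, 44.601) (49.451, 64.358) (52.095, 73) (7.8321, 73)]  |A|=697.0098
5. canonical 4-gon: [(27.554, 44.601) (49.451, 64.358) (52.095, 73) (7.8321, 73)]
6. shoelace: 697.0098

Area of P2's cell: 697.0098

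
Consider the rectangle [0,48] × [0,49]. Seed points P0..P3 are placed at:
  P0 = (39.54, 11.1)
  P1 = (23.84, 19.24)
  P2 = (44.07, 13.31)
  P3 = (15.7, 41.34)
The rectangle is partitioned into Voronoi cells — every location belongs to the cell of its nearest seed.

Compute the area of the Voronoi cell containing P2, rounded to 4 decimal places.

Area of P2's cell: 311.4386

1. box [0,48]×[0,49]: [(0, 0) (48, 0) (48, 49) (0, 49)]
2. ⊥bis P2·P0 via (41.805,12.205): [(47.7593, 0) (48, 0) (48, 49) (23.8542, 49)]  |A|=597.4679
3. ⊥bis P2·P1 via (33.955,16.275): [(36.1561, 23.784) (47.7593, 0) (48, 0) (48, 49) (43.5476, 49)]  |A|=349.1732
4. ⊥bis P2·P3 via (29.885,27.325): [(40.2773, 37.8434) (36.1561, 23.784) (47.7593, 0) (48, 0) (48, 45.6597)]  |A|=311.4386
5. canonical 5-gon: [(40.2773, 37.8434) (36.1561, 23.784) (47.7593, 0) (48, 0) (48, 45.6597)]
6. shoelace: 311.4386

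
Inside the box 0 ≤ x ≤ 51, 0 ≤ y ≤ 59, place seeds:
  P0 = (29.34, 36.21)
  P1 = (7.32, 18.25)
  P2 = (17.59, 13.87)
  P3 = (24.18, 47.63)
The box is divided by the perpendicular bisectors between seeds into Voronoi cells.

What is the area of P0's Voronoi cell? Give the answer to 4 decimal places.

Area of P0's cell: 895.7064

1. box [0,51]×[0,59]: [(0, 0) (51, 0) (51, 59) (0, 59)]
2. ⊥bis P0·P1 via (18.33,27.23): [(0, 49.7036) (40.5394, 0) (51, 0) (51, 59) (0, 59)]  |A|=2001.5223
3. ⊥bis P0·P2 via (23.465,25.04): [(0, 49.7036) (17.6004, 28.1246) (51, 10.5576) (51, 59) (0, 59)]  |A|=1678.1118
4. ⊥bis P0·P3 via (26.76,41.92): [(11.8451, 35.1809) (17.6004, 28.1246) (51, 10.5576) (51, 52.8726)]  |A|=895.7064
5. canonical 4-gon: [(11.8451, 35.1809) (17.6004, 28.1246) (51, 10.5576) (51, 52.8726)]
6. shoelace: 895.7064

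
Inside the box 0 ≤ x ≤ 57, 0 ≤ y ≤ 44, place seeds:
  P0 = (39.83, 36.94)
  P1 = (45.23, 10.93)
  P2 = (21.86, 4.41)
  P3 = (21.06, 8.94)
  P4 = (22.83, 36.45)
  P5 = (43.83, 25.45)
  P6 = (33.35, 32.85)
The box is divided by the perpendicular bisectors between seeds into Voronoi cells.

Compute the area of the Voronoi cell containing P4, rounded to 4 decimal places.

Area of P4's cell: 573.5625

1. box [0,57]×[0,44]: [(0, 0) (57, 0) (57, 44) (0, 44)]
2. ⊥bis P4·P0 via (31.33,36.695): [(0, 0) (32.3877, 0) (31.1194, 44) (0, 44)]  |A|=1397.1567
3. ⊥bis P4·P1 via (34.03,23.69): [(0, 0) (7.0403, 0) (31.7622, 21.6995) (31.1194, 44) (0, 44)]  |A|=1122.1445
4. ⊥bis P4·P2 via (22.345,20.43): [(0, 21.1065) (30.0502, 20.1967) (31.7622, 21.6995) (31.1194, 44) (0, 44)]  |A|=733.9221
5. ⊥bis P4·P3 via (21.945,22.695): [(0, 24.1069) (31.7517, 22.064) (31.1194, 44) (0, 44)]  |A|=657.1368
6. ⊥bis P4·P5 via (33.33,30.95): [(0, 24.1069) (28.7757, 22.2555) (31.5913, 27.6306) (31.1194, 44) (0, 44)]  |A|=648.8692
7. ⊥bis P4·P6 via (28.09,34.65): [(0, 24.1069) (23.9547, 22.5657) (31.1327, 43.5413) (31.1194, 44) (0, 44)]  |A|=573.5625
8. canonical 5-gon: [(0, 24.1069) (23.9547, 22.5657) (31.1327, 43.5413) (31.1194, 44) (0, 44)]
9. shoelace: 573.5625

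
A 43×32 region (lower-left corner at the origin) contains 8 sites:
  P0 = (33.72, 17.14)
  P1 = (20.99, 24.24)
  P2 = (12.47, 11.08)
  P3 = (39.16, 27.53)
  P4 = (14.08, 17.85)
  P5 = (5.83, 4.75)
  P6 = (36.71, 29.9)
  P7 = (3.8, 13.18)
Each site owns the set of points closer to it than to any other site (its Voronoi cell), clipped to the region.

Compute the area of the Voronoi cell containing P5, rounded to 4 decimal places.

1. box [0,43]×[0,32]: [(0, 0) (43, 0) (43, 32) (0, 32)]
2. ⊥bis P5·P0 via (19.775,10.945): [(0, 0) (24.6373, 0) (10.4214, 32) (0, 32)]  |A|=560.9389
3. ⊥bis P5·P1 via (13.41,14.495): [(0, 24.9258) (0, 0) (24.6373, 0) (20.726, 8.8044)]  |A|=366.7632
4. ⊥bis P5·P2 via (9.15,7.915): [(0, 17.5131) (0, 0) (16.6955, 0)]  |A|=146.1948
5. ⊥bis P5·P3 via (22.495,16.14): [(0, 17.5131) (0, 0) (16.6955, 0)]  |A|=146.1948
6. ⊥bis P5·P4 via (9.955,11.3): [(0, 17.5131) (0, 0) (16.6955, 0)]  |A|=146.1948
7. ⊥bis P5·P6 via (21.27,17.325): [(0, 17.5131) (0, 0) (16.6955, 0)]  |A|=146.1948
8. ⊥bis P5·P7 via (4.815,8.965): [(7.5265, 9.618) (0, 7.8055) (0, 0) (16.6955, 0)]  |A|=109.6625
9. canonical 4-gon: [(7.5265, 9.618) (0, 7.8055) (0, 0) (16.6955, 0)]
10. shoelace: 109.6625

Area of P5's cell: 109.6625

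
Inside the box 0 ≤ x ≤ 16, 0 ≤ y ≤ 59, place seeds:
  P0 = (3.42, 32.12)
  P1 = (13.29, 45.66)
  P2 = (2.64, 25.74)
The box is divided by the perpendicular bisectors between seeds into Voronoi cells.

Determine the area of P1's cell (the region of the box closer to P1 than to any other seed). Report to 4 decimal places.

1. box [0,16]×[0,59]: [(0, 0) (16, 0) (16, 59) (0, 59)]
2. ⊥bis P1·P0 via (8.355,38.89): [(0, 44.9804) (16, 33.3172) (16, 59) (0, 59)]  |A|=317.6196
3. ⊥bis P1·P2 via (7.965,35.7): [(0, 44.9804) (16, 33.3172) (16, 59) (0, 59)]  |A|=317.6196
4. canonical 4-gon: [(0, 44.9804) (16, 33.3172) (16, 59) (0, 59)]
5. shoelace: 317.6196

Area of P1's cell: 317.6196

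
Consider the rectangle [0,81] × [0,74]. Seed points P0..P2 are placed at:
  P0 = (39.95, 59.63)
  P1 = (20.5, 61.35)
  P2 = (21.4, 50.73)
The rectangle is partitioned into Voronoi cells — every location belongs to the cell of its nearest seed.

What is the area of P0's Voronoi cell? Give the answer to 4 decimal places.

Area of P0's cell: 2994.5198

1. box [0,81]×[0,74]: [(0, 0) (81, 0) (81, 74) (0, 74)]
2. ⊥bis P0·P1 via (30.225,60.49): [(24.8758, 0) (81, 0) (81, 74) (31.4197, 74)]  |A|=3911.0676
3. ⊥bis P0·P2 via (30.675,55.18): [(29.8985, 56.7984) (57.1495, 0) (81, 0) (81, 74) (31.4197, 74)]  |A|=2994.5198
4. canonical 5-gon: [(29.8985, 56.7984) (57.1495, 0) (81, 0) (81, 74) (31.4197, 74)]
5. shoelace: 2994.5198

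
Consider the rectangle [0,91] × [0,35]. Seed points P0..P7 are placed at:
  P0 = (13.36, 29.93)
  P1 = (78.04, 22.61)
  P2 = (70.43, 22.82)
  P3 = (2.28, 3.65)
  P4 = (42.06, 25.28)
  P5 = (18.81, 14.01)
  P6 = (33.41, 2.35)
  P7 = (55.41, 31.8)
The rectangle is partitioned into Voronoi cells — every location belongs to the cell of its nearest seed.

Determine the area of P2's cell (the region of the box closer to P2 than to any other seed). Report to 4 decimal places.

1. box [0,91]×[0,35]: [(0, 0) (91, 0) (91, 35) (0, 35)]
2. ⊥bis P2·P0 via (41.895,26.375): [(38.6091, 0) (91, 0) (91, 35) (42.9695, 35)]  |A|=1757.3739
3. ⊥bis P2·P1 via (74.235,22.715): [(38.6091, 0) (73.6082, 0) (74.574, 35) (42.9695, 35)]  |A|=1165.562
4. ⊥bis P2·P3 via (36.355,13.235): [(39.0599, 3.6188) (40.0779, 0) (73.6082, 0) (74.574, 35) (42.9695, 35)]  |A|=1162.9044
5. ⊥bis P2·P4 via (56.245,24.05): [(54.1596, 0) (73.6082, 0) (74.574, 35) (57.1945, 35)]  |A|=644.4917
6. ⊥bis P2·P5 via (44.62,18.415): [(54.1596, 0) (73.6082, 0) (74.574, 35) (57.1945, 35)]  |A|=644.4917
7. ⊥bis P2·P6 via (51.92,12.585): [(54.7993, 7.3777) (58.8788, 0) (73.6082, 0) (74.574, 35) (57.1945, 35)]  |A|=627.0832
8. ⊥bis P2·P7 via (62.92,27.31): [(55.4433, 14.8044) (54.7993, 7.3777) (58.8788, 0) (73.6082, 0) (74.574, 35) (67.5176, 35)]  |A|=522.8425
9. canonical 6-gon: [(55.4433, 14.8044) (54.7993, 7.3777) (58.8788, 0) (73.6082, 0) (74.574, 35) (67.5176, 35)]
10. shoelace: 522.8425

Area of P2's cell: 522.8425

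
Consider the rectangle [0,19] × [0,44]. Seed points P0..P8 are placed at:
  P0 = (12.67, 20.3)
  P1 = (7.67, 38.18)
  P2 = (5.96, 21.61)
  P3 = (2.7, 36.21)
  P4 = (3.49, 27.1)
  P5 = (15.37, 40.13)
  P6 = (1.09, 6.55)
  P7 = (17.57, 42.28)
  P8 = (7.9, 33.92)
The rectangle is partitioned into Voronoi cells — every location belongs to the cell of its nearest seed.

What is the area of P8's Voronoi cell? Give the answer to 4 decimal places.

Area of P8's cell: 77.7407

1. box [0,19]×[0,44]: [(0, 0) (19, 0) (19, 44) (0, 44)]
2. ⊥bis P8·P0 via (10.285,27.11): [(0, 23.508) (19, 30.1622) (19, 44) (0, 44)]  |A|=326.1335
3. ⊥bis P8·P1 via (7.785,36.05): [(0, 35.6297) (0, 23.508) (19, 30.1622) (19, 36.6555)]  |A|=176.8428
4. ⊥bis P8·P2 via (6.93,27.765): [(0, 35.6297) (0, 28.8571) (10.5336, 27.1971) (19, 30.1622) (19, 36.6555)]  |A|=148.6698
5. ⊥bis P8·P3 via (5.3,35.065): [(5.6838, 35.9366) (2.3996, 28.479) (10.5336, 27.1971) (19, 30.1622) (19, 36.6555)]  |A|=119.8542
6. ⊥bis P8·P4 via (5.695,30.51): [(5.6838, 35.9366) (3.8262, 31.7184) (10.7183, 27.2618) (19, 30.1622) (19, 36.6555)]  |A|=105.1305
7. ⊥bis P8·P5 via (11.635,37.025): [(12.2453, 36.2908) (5.6838, 35.9366) (3.8262, 31.7184) (10.7183, 27.2618) (17.7145, 29.712)]  |A|=77.7407
8. ⊥bis P8·P6 via (4.495,20.235): [(12.2453, 36.2908) (5.6838, 35.9366) (3.8262, 31.7184) (10.7183, 27.2618) (17.7145, 29.712)]  |A|=77.7407
9. ⊥bis P8·P7 via (12.735,38.1): [(12.2453, 36.2908) (5.6838, 35.9366) (3.8262, 31.7184) (10.7183, 27.2618) (17.7145, 29.712)]  |A|=77.7407
10. canonical 5-gon: [(12.2453, 36.2908) (5.6838, 35.9366) (3.8262, 31.7184) (10.7183, 27.2618) (17.7145, 29.712)]
11. shoelace: 77.7407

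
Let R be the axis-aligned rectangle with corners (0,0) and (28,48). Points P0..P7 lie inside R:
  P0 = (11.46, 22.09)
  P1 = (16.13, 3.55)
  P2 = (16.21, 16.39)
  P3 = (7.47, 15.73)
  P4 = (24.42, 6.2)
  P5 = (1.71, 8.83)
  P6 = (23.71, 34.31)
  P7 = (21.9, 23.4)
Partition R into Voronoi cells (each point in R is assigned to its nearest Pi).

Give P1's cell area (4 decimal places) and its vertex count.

1. box [0,28]×[0,48]: [(0, 0) (28, 0) (28, 48) (0, 48)]
2. ⊥bis P1·P0 via (13.795,12.82): [(0, 9.3452) (0, 0) (28, 0) (28, 16.3981)]  |A|=360.4058
3. ⊥bis P1·P2 via (16.17,9.97): [(2.8109, 10.0532) (0, 9.3452) (0, 0) (28, 0) (28, 9.8963)]  |A|=278.5189
4. ⊥bis P1·P3 via (11.8,9.64): [(12.2981, 9.9941) (0, 1.2502) (0, 0) (28, 0) (28, 9.8963)]  |A|=225.3006
5. ⊥bis P1·P4 via (20.275,4.875): [(18.6513, 9.9545) (12.2981, 9.9941) (0, 1.2502) (0, 0) (21.8334, 0)]  |A|=148.3486
6. ⊥bis P1·P5 via (8.92,6.19): [(18.6513, 9.9545) (12.2981, 9.9941) (9.6142, 8.0859) (6.6535, 0) (21.8334, 0)]  |A|=115.4392
7. ⊥bis P1·P6 via (19.92,18.93): [(18.6513, 9.9545) (12.2981, 9.9941) (9.6142, 8.0859) (6.6535, 0) (21.8334, 0)]  |A|=115.4392
8. ⊥bis P1·P7 via (19.015,13.475): [(18.6513, 9.9545) (12.2981, 9.9941) (9.6142, 8.0859) (6.6535, 0) (21.8334, 0)]  |A|=115.4392
9. canonical 5-gon: [(18.6513, 9.9545) (12.2981, 9.9941) (9.6142, 8.0859) (6.6535, 0) (21.8334, 0)]
10. shoelace: 115.4392

Area of P1's cell: 115.4392 (5 vertices)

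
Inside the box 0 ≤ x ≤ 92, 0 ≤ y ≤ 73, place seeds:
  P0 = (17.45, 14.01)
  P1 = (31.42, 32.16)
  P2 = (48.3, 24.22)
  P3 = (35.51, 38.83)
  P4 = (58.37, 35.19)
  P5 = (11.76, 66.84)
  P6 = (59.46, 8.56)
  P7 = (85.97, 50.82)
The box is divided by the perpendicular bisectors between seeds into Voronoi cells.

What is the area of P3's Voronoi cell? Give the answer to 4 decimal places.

1. box [0,92]×[0,73]: [(0, 0) (92, 0) (92, 73) (0, 73)]
2. ⊥bis P3·P0 via (26.48,26.42): [(0, 45.6879) (62.7892, 0) (92, 0) (92, 73) (0, 73)]  |A|=5281.6469
3. ⊥bis P3·P1 via (33.465,35.495): [(0, 56.0155) (91.3505, 0) (92, 0) (92, 73) (0, 73)]  |A|=4157.4776
4. ⊥bis P3·P2 via (41.905,31.525): [(0, 56.0155) (41.0953, 30.8162) (89.2818, 73) (0, 73)]  |A|=2232.1166
5. ⊥bis P3·P4 via (46.94,37.01): [(0, 56.0155) (41.0953, 30.8162) (46.7407, 35.7583) (52.6707, 73) (0, 73)]  |A|=1550.3859
6. ⊥bis P3·P5 via (23.635,52.835): [(15.8927, 46.2702) (41.0953, 30.8162) (46.7407, 35.7583) (52.6707, 73) (47.417, 73)]  |A|=781.6987
7. ⊥bis P3·P6 via (47.485,23.695): [(15.8927, 46.2702) (41.0953, 30.8162) (46.7407, 35.7583) (52.6707, 73) (47.417, 73)]  |A|=781.6987
8. ⊥bis P3·P7 via (60.74,44.825): [(15.8927, 46.2702) (41.0953, 30.8162) (46.7407, 35.7583) (52.6707, 73) (47.417, 73)]  |A|=781.6987
9. canonical 5-gon: [(15.8927, 46.2702) (41.0953, 30.8162) (46.7407, 35.7583) (52.6707, 73) (47.417, 73)]
10. shoelace: 781.6987

Area of P3's cell: 781.6987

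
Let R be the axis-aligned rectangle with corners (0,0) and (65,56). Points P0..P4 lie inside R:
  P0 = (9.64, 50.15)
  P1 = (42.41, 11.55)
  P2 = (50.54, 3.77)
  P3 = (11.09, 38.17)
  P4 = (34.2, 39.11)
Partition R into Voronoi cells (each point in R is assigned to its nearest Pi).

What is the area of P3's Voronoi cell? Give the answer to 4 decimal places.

1. box [0,65]×[0,56]: [(0, 0) (65, 0) (65, 56) (0, 56)]
2. ⊥bis P3·P0 via (10.365,44.16): [(0, 42.9055) (0, 0) (65, 0) (65, 50.7728)]  |A|=3044.5422
3. ⊥bis P3·P1 via (26.75,24.86): [(46.9136, 48.5837) (0, 42.9055) (0, 0) (5.6206, 0)]  |A|=1142.9594
4. ⊥bis P3·P2 via (30.815,20.97): [(46.9136, 48.5837) (0, 42.9055) (0, 0) (5.6206, 0)]  |A|=1142.9594
5. ⊥bis P3·P4 via (22.645,38.64): [(23.3674, 20.8802) (22.3614, 45.612) (0, 42.9055) (0, 0) (5.6206, 0)]  |A|=837.8544
6. canonical 5-gon: [(23.3674, 20.8802) (22.3614, 45.612) (0, 42.9055) (0, 0) (5.6206, 0)]
7. shoelace: 837.8544

Area of P3's cell: 837.8544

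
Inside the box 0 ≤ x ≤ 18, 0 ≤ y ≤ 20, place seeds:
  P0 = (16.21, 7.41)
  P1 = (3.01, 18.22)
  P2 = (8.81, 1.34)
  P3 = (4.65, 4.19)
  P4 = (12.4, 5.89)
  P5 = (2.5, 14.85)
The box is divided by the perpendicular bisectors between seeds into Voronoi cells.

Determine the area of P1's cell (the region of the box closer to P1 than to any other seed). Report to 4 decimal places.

1. box [0,18]×[0,20]: [(0, 0) (18, 0) (18, 20) (0, 20)]
2. ⊥bis P1·P0 via (9.61,12.815): [(0, 1.0803) (15.4941, 20) (0, 20)]  |A|=146.5716
3. ⊥bis P1·P2 via (5.91,9.78): [(0, 7.7493) (7.6001, 10.3607) (15.4941, 20) (0, 20)]  |A|=121.2291
4. ⊥bis P1·P3 via (3.83,11.205): [(0, 10.7573) (8.7638, 11.7817) (15.4941, 20) (0, 20)]  |A|=104.1679
5. ⊥bis P1·P4 via (7.705,12.055): [(0, 10.7573) (7.0891, 11.586) (11.1132, 14.6505) (15.4941, 20) (0, 20)]  |A|=101.9957
6. ⊥bis P1·P5 via (2.755,16.535): [(0, 16.9519) (11.5646, 15.2018) (15.4941, 20) (0, 20)]  |A|=54.7968
7. canonical 4-gon: [(0, 16.9519) (11.5646, 15.2018) (15.4941, 20) (0, 20)]
8. shoelace: 54.7968

Area of P1's cell: 54.7968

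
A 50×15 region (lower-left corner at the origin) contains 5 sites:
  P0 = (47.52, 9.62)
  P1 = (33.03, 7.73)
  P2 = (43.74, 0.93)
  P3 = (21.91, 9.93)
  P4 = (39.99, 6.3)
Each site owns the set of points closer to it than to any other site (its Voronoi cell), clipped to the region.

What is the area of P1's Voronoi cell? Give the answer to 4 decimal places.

1. box [0,50]×[0,15]: [(0, 0) (50, 0) (50, 15) (0, 15)]
2. ⊥bis P1·P0 via (40.275,8.675): [(0, 0) (41.4065, 0) (39.45, 15) (0, 15)]  |A|=606.4239
3. ⊥bis P1·P2 via (38.385,4.33): [(0, 0) (35.6358, 0) (40.4231, 7.5399) (39.45, 15) (0, 15)]  |A|=584.6685
4. ⊥bis P1·P3 via (27.47,8.83): [(25.7231, 0) (35.6358, 0) (40.4231, 7.5399) (39.45, 15) (28.6907, 15)]  |A|=176.5654
5. ⊥bis P1·P4 via (36.51,7.015): [(25.7231, 0) (35.0687, 0) (38.1506, 15) (28.6907, 15)]  |A|=141.0417
6. canonical 4-gon: [(25.7231, 0) (35.0687, 0) (38.1506, 15) (28.6907, 15)]
7. shoelace: 141.0417

Area of P1's cell: 141.0417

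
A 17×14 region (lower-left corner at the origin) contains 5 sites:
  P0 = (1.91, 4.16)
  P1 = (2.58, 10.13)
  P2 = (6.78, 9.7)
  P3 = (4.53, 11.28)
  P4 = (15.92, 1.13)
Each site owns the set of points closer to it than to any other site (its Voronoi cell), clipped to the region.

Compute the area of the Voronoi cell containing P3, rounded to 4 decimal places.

1. box [0,17]×[0,14]: [(0, 0) (17, 0) (17, 14) (0, 14)]
2. ⊥bis P3·P0 via (3.22,7.72): [(0, 8.9049) (17, 2.6493) (17, 14) (0, 14)]  |A|=139.7897
3. ⊥bis P3·P1 via (3.555,10.705): [(5.8961, 6.7352) (17, 2.6493) (17, 14) (1.6118, 14)]  |A|=118.9143
4. ⊥bis P3·P2 via (5.655,10.49): [(4.5825, 8.9627) (8.1198, 14) (1.6118, 14)]  |A|=16.3914
5. ⊥bis P3·P4 via (10.225,6.205): [(4.5825, 8.9627) (8.1198, 14) (1.6118, 14)]  |A|=16.3914
6. canonical 3-gon: [(4.5825, 8.9627) (8.1198, 14) (1.6118, 14)]
7. shoelace: 16.3914

Area of P3's cell: 16.3914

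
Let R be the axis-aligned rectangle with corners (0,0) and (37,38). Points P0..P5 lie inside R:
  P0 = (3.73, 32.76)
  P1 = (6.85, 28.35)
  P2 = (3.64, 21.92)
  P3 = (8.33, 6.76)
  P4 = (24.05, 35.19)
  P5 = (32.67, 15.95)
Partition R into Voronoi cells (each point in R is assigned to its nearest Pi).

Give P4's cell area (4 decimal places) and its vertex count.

Area of P4's cell: 271.6173 (5 vertices)

1. box [0,37]×[0,38]: [(0, 0) (37, 0) (37, 38) (0, 38)]
2. ⊥bis P4·P0 via (13.89,33.975): [(17.953, 0) (37, 0) (37, 38) (13.4087, 38)]  |A|=810.1292
3. ⊥bis P4·P1 via (15.45,31.77): [(13.5962, 36.4315) (28.0841, 0) (37, 0) (37, 38) (13.4087, 38)]  |A|=625.5824
4. ⊥bis P4·P2 via (13.845,28.555): [(13.5962, 36.4315) (21.27, 17.135) (32.4106, 0) (37, 0) (37, 38) (13.4087, 38)]  |A|=588.515
5. ⊥bis P4·P3 via (16.19,20.975): [(13.5962, 36.4315) (20.7443, 18.4567) (37, 9.4684) (37, 38) (13.4087, 38)]  |A|=466.346
6. ⊥bis P4·P5 via (28.36,25.57): [(13.5962, 36.4315) (19.495, 21.5983) (37, 29.4409) (37, 38) (13.4087, 38)]  |A|=271.6173
7. canonical 5-gon: [(13.5962, 36.4315) (19.495, 21.5983) (37, 29.4409) (37, 38) (13.4087, 38)]
8. shoelace: 271.6173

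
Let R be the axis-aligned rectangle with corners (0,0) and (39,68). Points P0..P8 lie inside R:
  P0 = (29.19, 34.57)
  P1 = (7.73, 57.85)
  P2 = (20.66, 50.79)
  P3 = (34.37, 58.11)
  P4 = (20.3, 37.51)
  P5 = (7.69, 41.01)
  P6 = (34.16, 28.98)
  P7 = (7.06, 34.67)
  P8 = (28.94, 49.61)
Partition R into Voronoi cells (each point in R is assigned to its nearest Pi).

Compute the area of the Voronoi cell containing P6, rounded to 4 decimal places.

1. box [0,39]×[0,68]: [(0, 0) (39, 0) (39, 68) (0, 68)]
2. ⊥bis P6·P0 via (31.675,31.775): [(0, 3.6131) (0, 0) (39, 0) (39, 38.2876)]  |A|=817.064
3. ⊥bis P6·P1 via (20.945,43.415): [(0, 3.6131) (0, 0) (39, 0) (39, 38.2876)]  |A|=817.064
4. ⊥bis P6·P2 via (27.41,39.885): [(0, 3.6131) (0, 0) (39, 0) (39, 38.2876)]  |A|=817.064
5. ⊥bis P6·P3 via (34.265,43.545): [(0, 3.6131) (0, 0) (39, 0) (39, 38.2876)]  |A|=817.064
6. ⊥bis P6·P4 via (27.23,33.245): [(19.8608, 21.2712) (6.7697, 0) (39, 0) (39, 38.2876)]  |A|=709.1843
7. ⊥bis P6·P5 via (20.925,34.995): [(19.8608, 21.2712) (6.7697, 0) (39, 0) (39, 38.2876)]  |A|=709.1843
8. ⊥bis P6·P7 via (20.61,31.825): [(19.8608, 21.2712) (17.6346, 17.6539) (13.9279, 0) (39, 0) (39, 38.2876)]  |A|=645.9992
9. ⊥bis P6·P8 via (31.55,39.295): [(19.8608, 21.2712) (17.6346, 17.6539) (13.9279, 0) (39, 0) (39, 38.2876)]  |A|=645.9992
10. canonical 5-gon: [(19.8608, 21.2712) (17.6346, 17.6539) (13.9279, 0) (39, 0) (39, 38.2876)]
11. shoelace: 645.9992

Area of P6's cell: 645.9992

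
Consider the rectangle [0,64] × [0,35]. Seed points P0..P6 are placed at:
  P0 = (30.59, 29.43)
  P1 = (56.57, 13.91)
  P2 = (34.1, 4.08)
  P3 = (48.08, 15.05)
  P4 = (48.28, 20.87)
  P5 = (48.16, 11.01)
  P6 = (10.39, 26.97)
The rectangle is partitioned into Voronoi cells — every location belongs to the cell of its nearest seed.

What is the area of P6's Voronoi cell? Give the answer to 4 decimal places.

Area of P6's cell: 634.9978

1. box [0,64]×[0,35]: [(0, 0) (64, 0) (64, 35) (0, 35)]
2. ⊥bis P6·P0 via (20.49,28.2): [(0, 0) (23.9243, 0) (19.6619, 35) (0, 35)]  |A|=762.7574
3. ⊥bis P6·P1 via (33.48,20.44): [(0, 0) (23.9243, 0) (19.6619, 35) (0, 35)]  |A|=762.7574
4. ⊥bis P6·P2 via (22.245,15.525): [(0, 0) (7.2569, 0) (22.0573, 15.3305) (19.6619, 35) (0, 35)]  |A|=634.9978
5. ⊥bis P6·P3 via (29.235,21.01): [(0, 0) (7.2569, 0) (22.0573, 15.3305) (19.6619, 35) (0, 35)]  |A|=634.9978
6. ⊥bis P6·P4 via (29.335,23.92): [(0, 0) (7.2569, 0) (22.0573, 15.3305) (19.6619, 35) (0, 35)]  |A|=634.9978
7. ⊥bis P6·P5 via (29.275,18.99): [(0, 0) (7.2569, 0) (22.0573, 15.3305) (19.6619, 35) (0, 35)]  |A|=634.9978
8. canonical 5-gon: [(0, 0) (7.2569, 0) (22.0573, 15.3305) (19.6619, 35) (0, 35)]
9. shoelace: 634.9978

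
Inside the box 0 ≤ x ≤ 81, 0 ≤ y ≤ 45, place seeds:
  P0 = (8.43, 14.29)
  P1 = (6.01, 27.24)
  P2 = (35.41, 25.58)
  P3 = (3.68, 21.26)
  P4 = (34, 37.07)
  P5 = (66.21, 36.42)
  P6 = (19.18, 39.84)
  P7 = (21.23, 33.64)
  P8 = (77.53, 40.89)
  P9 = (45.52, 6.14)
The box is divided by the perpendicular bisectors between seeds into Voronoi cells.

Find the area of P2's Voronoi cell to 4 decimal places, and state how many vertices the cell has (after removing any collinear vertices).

Area of P2's cell: 455.7608 (5 vertices)

1. box [0,81]×[0,45]: [(0, 0) (81, 0) (81, 45) (0, 45)]
2. ⊥bis P2·P0 via (21.92,19.935): [(30.262, 0) (81, 0) (81, 45) (11.4313, 45)]  |A|=2706.9005
3. ⊥bis P2·P1 via (20.71,26.41): [(20.5317, 23.2526) (30.262, 0) (81, 0) (81, 45) (21.7596, 45)]  |A|=2594.5938
4. ⊥bis P2·P3 via (19.545,23.42): [(20.5317, 23.2526) (30.262, 0) (81, 0) (81, 45) (21.7596, 45)]  |A|=2594.5938
5. ⊥bis P2·P4 via (34.705,31.325): [(20.8918, 29.6299) (20.5317, 23.2526) (30.262, 0) (81, 0) (81, 37.0061)]  |A|=1899.0797
6. ⊥bis P2·P5 via (50.81,31): [(50.0336, 33.2061) (20.8918, 29.6299) (20.5317, 23.2526) (30.262, 0) (61.7204, 0)]  |A|=1006.0065
7. ⊥bis P2·P6 via (27.295,32.71): [(50.0336, 33.2061) (25.0355, 30.1384) (20.6379, 25.1332) (20.5317, 23.2526) (30.262, 0) (61.7204, 0)]  |A|=996.7546
8. ⊥bis P2·P7 via (28.32,29.61): [(50.0336, 33.2061) (28.8891, 30.6113) (22.3019, 19.0223) (30.262, 0) (61.7204, 0)]  |A|=956.4923
9. ⊥bis P2·P8 via (56.47,33.235): [(50.0336, 33.2061) (28.8891, 30.6113) (22.3019, 19.0223) (30.262, 0) (61.7204, 0)]  |A|=956.4923
10. ⊥bis P2·P9 via (40.465,15.86): [(53.7135, 22.7501) (50.0336, 33.2061) (28.8891, 30.6113) (22.3019, 19.0223) (26.635, 8.6675)]  |A|=455.7608
11. canonical 5-gon: [(53.7135, 22.7501) (50.0336, 33.2061) (28.8891, 30.6113) (22.3019, 19.0223) (26.635, 8.6675)]
12. shoelace: 455.7608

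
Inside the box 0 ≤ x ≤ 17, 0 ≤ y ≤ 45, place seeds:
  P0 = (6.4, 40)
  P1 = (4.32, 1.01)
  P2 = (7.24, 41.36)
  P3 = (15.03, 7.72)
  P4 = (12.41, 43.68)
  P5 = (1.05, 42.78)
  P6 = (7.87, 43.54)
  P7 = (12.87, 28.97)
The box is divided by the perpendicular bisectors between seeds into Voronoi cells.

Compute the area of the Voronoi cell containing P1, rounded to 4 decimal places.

Area of P1's cell: 121.0460

1. box [0,17]×[0,45]: [(0, 0) (17, 0) (17, 45) (0, 45)]
2. ⊥bis P1·P0 via (5.36,20.505): [(0, 20.7909) (0, 0) (17, 0) (17, 19.884)]  |A|=345.7373
3. ⊥bis P1·P2 via (5.78,21.185): [(0, 20.7909) (0, 0) (17, 0) (17, 19.884)]  |A|=345.7373
4. ⊥bis P1·P3 via (9.675,4.365): [(0, 19.8075) (0, 0) (12.4097, 0)]  |A|=122.9031
5. ⊥bis P1·P4 via (8.365,22.345): [(0, 19.8075) (0, 0) (12.4097, 0)]  |A|=122.9031
6. ⊥bis P1·P5 via (2.685,21.895): [(0, 19.8075) (0, 0) (12.4097, 0)]  |A|=122.9031
7. ⊥bis P1·P6 via (6.095,22.275): [(0, 19.8075) (0, 0) (12.4097, 0)]  |A|=122.9031
8. ⊥bis P1·P7 via (8.595,14.99): [(1.6966, 17.0995) (0, 17.6183) (0, 0) (12.4097, 0)]  |A|=121.046
9. canonical 4-gon: [(1.6966, 17.0995) (0, 17.6183) (0, 0) (12.4097, 0)]
10. shoelace: 121.046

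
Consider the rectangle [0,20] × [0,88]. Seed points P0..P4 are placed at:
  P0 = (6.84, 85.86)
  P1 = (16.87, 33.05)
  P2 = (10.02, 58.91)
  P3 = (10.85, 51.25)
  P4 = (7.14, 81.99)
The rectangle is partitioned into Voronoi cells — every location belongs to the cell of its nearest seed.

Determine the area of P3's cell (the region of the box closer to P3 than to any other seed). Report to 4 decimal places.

1. box [0,20]×[0,88]: [(0, 0) (20, 0) (20, 88) (0, 88)]
2. ⊥bis P3·P0 via (8.845,68.555): [(0, 67.5302) (0, 0) (20, 0) (20, 69.8474)]  |A|=1373.7764
3. ⊥bis P3·P1 via (13.86,42.15): [(0, 67.5302) (0, 37.5655) (20, 44.1809) (20, 69.8474)]  |A|=556.3118
4. ⊥bis P3·P2 via (10.435,55.08): [(0, 53.9493) (0, 37.5655) (20, 44.1809) (20, 56.1164)]  |A|=283.1927
5. ⊥bis P3·P4 via (8.995,66.62): [(0, 53.9493) (0, 37.5655) (20, 44.1809) (20, 56.1164)]  |A|=283.1927
6. canonical 4-gon: [(0, 53.9493) (0, 37.5655) (20, 44.1809) (20, 56.1164)]
7. shoelace: 283.1927

Area of P3's cell: 283.1927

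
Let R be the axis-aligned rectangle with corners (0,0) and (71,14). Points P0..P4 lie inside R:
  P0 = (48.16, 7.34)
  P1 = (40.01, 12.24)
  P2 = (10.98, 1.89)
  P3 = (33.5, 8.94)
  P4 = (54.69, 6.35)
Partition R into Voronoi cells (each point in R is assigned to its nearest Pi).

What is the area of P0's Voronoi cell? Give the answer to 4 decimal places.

Area of P0's cell: 123.4874

1. box [0,71]×[0,14]: [(0, 0) (71, 0) (71, 14) (0, 14)]
2. ⊥bis P0·P1 via (44.085,9.79): [(38.199, 0) (71, 0) (71, 14) (46.6162, 14)]  |A|=400.2939
3. ⊥bis P0·P2 via (29.57,4.615): [(38.199, 0) (71, 0) (71, 14) (46.6162, 14)]  |A|=400.2939
4. ⊥bis P0·P3 via (40.83,8.14): [(40.3281, 3.5413) (39.9416, 0) (71, 0) (71, 14) (46.6162, 14)]  |A|=397.2084
5. ⊥bis P0·P4 via (51.425,6.845): [(40.3281, 3.5413) (39.9416, 0) (50.3872, 0) (52.5098, 14) (46.6162, 14)]  |A|=123.4874
6. canonical 5-gon: [(40.3281, 3.5413) (39.9416, 0) (50.3872, 0) (52.5098, 14) (46.6162, 14)]
7. shoelace: 123.4874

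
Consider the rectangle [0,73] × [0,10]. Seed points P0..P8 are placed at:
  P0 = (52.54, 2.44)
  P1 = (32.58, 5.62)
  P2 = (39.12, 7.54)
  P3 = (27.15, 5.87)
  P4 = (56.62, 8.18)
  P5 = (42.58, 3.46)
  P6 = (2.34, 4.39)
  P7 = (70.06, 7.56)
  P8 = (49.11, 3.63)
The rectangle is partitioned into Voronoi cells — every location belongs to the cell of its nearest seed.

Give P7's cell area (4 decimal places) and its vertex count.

1. box [0,73]×[0,10]: [(0, 0) (73, 0) (73, 10) (0, 10)]
2. ⊥bis P7·P0 via (61.3,5): [(62.7612, 0) (73, 0) (73, 10) (59.8388, 10)]  |A|=117
3. ⊥bis P7·P1 via (51.32,6.59): [(62.7612, 0) (73, 0) (73, 10) (59.8388, 10)]  |A|=117
4. ⊥bis P7·P2 via (54.59,7.55): [(62.7612, 0) (73, 0) (73, 10) (59.8388, 10)]  |A|=117
5. ⊥bis P7·P3 via (48.605,6.715): [(62.7612, 0) (73, 0) (73, 10) (59.8388, 10)]  |A|=117
6. ⊥bis P7·P4 via (63.34,7.87): [(62.9769, 0) (73, 0) (73, 10) (63.4383, 10)]  |A|=97.924
7. ⊥bis P7·P5 via (56.32,5.51): [(62.9769, 0) (73, 0) (73, 10) (63.4383, 10)]  |A|=97.924
8. ⊥bis P7·P6 via (36.2,5.975): [(62.9769, 0) (73, 0) (73, 10) (63.4383, 10)]  |A|=97.924
9. ⊥bis P7·P8 via (59.585,5.595): [(62.9769, 0) (73, 0) (73, 10) (63.4383, 10)]  |A|=97.924
10. canonical 4-gon: [(62.9769, 0) (73, 0) (73, 10) (63.4383, 10)]
11. shoelace: 97.924

Area of P7's cell: 97.9240 (4 vertices)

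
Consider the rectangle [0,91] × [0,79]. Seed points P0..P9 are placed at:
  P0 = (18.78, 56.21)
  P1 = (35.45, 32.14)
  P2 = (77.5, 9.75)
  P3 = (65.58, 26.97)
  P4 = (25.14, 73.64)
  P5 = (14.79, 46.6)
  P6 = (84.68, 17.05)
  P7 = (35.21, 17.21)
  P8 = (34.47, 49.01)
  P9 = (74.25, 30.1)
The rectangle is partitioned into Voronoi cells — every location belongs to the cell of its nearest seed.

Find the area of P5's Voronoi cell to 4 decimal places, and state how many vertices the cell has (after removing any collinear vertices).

1. box [0,91]×[0,79]: [(0, 0) (91, 0) (91, 79) (0, 79)]
2. ⊥bis P5·P0 via (16.785,51.405): [(0, 58.374) (0, 0) (91, 0) (91, 20.5915)]  |A|=3592.93
3. ⊥bis P5·P1 via (25.12,39.37): [(29.77, 46.0137) (0, 58.374) (0, 3.4793)]  |A|=817.1066
4. ⊥bis P5·P2 via (46.145,28.175): [(29.77, 46.0137) (0, 58.374) (0, 3.4793)]  |A|=817.1066
5. ⊥bis P5·P3 via (40.185,36.785): [(29.77, 46.0137) (0, 58.374) (0, 3.4793)]  |A|=817.1066
6. ⊥bis P5·P4 via (19.965,60.12): [(29.77, 46.0137) (0, 58.374) (0, 3.4793)]  |A|=817.1066
7. ⊥bis P5·P6 via (49.735,31.825): [(29.77, 46.0137) (0, 58.374) (0, 3.4793)]  |A|=817.1066
8. ⊥bis P5·P7 via (25,31.905): [(15.0629, 25.0008) (29.77, 46.0137) (0, 58.374) (0, 14.5351)]  |A|=733.84
9. ⊥bis P5·P8 via (24.63,47.805): [(15.0629, 25.0008) (25.5821, 40.0302) (24.5858, 48.1662) (0, 58.374) (0, 14.5351)]  |A|=713.823
10. ⊥bis P5·P9 via (44.52,38.35): [(15.0629, 25.0008) (25.5821, 40.0302) (24.5858, 48.1662) (0, 58.374) (0, 14.5351)]  |A|=713.823
11. canonical 5-gon: [(15.0629, 25.0008) (25.5821, 40.0302) (24.5858, 48.1662) (0, 58.374) (0, 14.5351)]
12. shoelace: 713.823

Area of P5's cell: 713.8230 (5 vertices)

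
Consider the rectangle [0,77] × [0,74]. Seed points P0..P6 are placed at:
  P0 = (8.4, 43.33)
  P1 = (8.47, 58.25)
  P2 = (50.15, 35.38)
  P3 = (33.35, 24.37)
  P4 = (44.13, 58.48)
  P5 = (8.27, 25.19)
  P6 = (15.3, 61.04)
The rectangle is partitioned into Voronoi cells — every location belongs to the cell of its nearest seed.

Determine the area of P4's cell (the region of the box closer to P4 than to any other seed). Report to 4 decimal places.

1. box [0,77]×[0,74]: [(0, 0) (77, 0) (77, 74) (0, 74)]
2. ⊥bis P4·P0 via (26.265,50.905): [(47.8494, 0) (77, 0) (77, 74) (16.4724, 74)]  |A|=3318.0929
3. ⊥bis P4·P1 via (26.3,58.365): [(26.3494, 50.706) (47.8494, 0) (77, 0) (77, 74) (26.1992, 74)]  |A|=3204.8052
4. ⊥bis P4·P2 via (47.14,46.93): [(26.3494, 50.706) (29.8599, 42.4267) (77, 54.7117) (77, 74) (26.1992, 74)]  |A|=1296.8662
5. ⊥bis P4·P3 via (38.74,41.425): [(26.3494, 50.706) (28.9763, 44.5107) (32.9896, 43.2423) (77, 54.7117) (77, 74) (26.1992, 74)]  |A|=1293.2447
6. ⊥bis P4·P5 via (26.2,41.835): [(26.3494, 50.706) (28.9763, 44.5107) (32.9896, 43.2423) (77, 54.7117) (77, 74) (26.1992, 74)]  |A|=1293.2447
7. ⊥bis P4·P6 via (29.715,59.76): [(28.4675, 45.7107) (28.9763, 44.5107) (32.9896, 43.2423) (77, 54.7117) (77, 74) (30.9795, 74)]  |A|=1201.335
8. canonical 6-gon: [(28.4675, 45.7107) (28.9763, 44.5107) (32.9896, 43.2423) (77, 54.7117) (77, 74) (30.9795, 74)]
9. shoelace: 1201.335

Area of P4's cell: 1201.3350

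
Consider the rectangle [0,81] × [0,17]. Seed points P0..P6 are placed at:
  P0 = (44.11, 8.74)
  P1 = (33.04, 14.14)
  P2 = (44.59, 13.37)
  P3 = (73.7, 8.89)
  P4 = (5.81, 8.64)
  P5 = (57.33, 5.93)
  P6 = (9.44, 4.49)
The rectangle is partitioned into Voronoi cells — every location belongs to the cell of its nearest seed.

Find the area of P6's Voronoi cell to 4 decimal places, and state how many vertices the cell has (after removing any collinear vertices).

1. box [0,81]×[0,17]: [(0, 0) (81, 0) (81, 17) (0, 17)]
2. ⊥bis P6·P0 via (26.775,6.615): [(0, 0) (27.5859, 0) (25.502, 17) (0, 17)]  |A|=451.2468
3. ⊥bis P6·P1 via (21.24,9.315): [(0, 0) (25.0489, 0) (18.0976, 17) (0, 17)]  |A|=366.7453
4. ⊥bis P6·P2 via (27.015,8.93): [(0, 0) (25.0489, 0) (18.0976, 17) (0, 17)]  |A|=366.7453
5. ⊥bis P6·P3 via (41.57,6.69): [(0, 0) (25.0489, 0) (18.0976, 17) (0, 17)]  |A|=366.7453
6. ⊥bis P6·P4 via (7.625,6.565): [(0.1196, 0) (25.0489, 0) (18.4815, 16.0612)]  |A|=200.1971
7. ⊥bis P6·P5 via (33.385,5.21): [(0.1196, 0) (25.0489, 0) (18.4815, 16.0612)]  |A|=200.1971
8. canonical 3-gon: [(0.1196, 0) (25.0489, 0) (18.4815, 16.0612)]
9. shoelace: 200.1971

Area of P6's cell: 200.1971 (3 vertices)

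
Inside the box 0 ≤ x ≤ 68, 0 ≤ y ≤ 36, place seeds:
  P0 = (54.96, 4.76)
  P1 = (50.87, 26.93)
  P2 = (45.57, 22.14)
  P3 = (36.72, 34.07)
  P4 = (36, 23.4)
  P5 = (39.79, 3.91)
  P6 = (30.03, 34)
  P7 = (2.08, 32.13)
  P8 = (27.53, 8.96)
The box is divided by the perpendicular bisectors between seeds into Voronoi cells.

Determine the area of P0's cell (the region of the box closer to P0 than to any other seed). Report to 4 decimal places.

Area of P0's cell: 333.8870

1. box [0,68]×[0,36]: [(0, 0) (68, 0) (68, 36) (0, 36)]
2. ⊥bis P0·P1 via (52.915,15.845): [(0, 6.0831) (0, 0) (68, 0) (68, 18.6279)]  |A|=840.1736
3. ⊥bis P0·P2 via (50.265,13.45): [(55.6224, 16.3445) (25.3703, 0) (68, 0) (68, 18.6279)]  |A|=463.6644
4. ⊥bis P0·P3 via (45.84,19.415): [(55.6224, 16.3445) (25.3703, 0) (68, 0) (68, 18.6279)]  |A|=463.6644
5. ⊥bis P0·P4 via (45.48,14.08): [(55.6224, 16.3445) (38.738, 7.2222) (31.6376, 0) (68, 0) (68, 18.6279)]  |A|=441.0324
6. ⊥bis P0·P5 via (47.375,4.335): [(55.6224, 16.3445) (46.9642, 11.6667) (47.6179, 0) (68, 0) (68, 18.6279)]  |A|=333.887
7. ⊥bis P0·P6 via (42.495,19.38): [(55.6224, 16.3445) (46.9642, 11.6667) (47.6179, 0) (68, 0) (68, 18.6279)]  |A|=333.887
8. ⊥bis P0·P7 via (28.52,18.445): [(55.6224, 16.3445) (46.9642, 11.6667) (47.6179, 0) (68, 0) (68, 18.6279)]  |A|=333.887
9. ⊥bis P0·P8 via (41.245,6.86): [(55.6224, 16.3445) (46.9642, 11.6667) (47.6179, 0) (68, 0) (68, 18.6279)]  |A|=333.887
10. canonical 5-gon: [(55.6224, 16.3445) (46.9642, 11.6667) (47.6179, 0) (68, 0) (68, 18.6279)]
11. shoelace: 333.887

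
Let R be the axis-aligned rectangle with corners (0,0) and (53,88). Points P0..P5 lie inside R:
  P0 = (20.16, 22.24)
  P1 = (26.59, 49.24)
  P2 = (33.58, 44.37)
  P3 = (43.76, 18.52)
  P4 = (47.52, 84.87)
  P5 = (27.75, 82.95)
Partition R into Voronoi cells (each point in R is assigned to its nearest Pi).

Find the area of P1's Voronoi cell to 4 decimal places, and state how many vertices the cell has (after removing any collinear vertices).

Area of P1's cell: 940.6483 (5 vertices)

1. box [0,53]×[0,88]: [(0, 0) (53, 0) (53, 88) (0, 88)]
2. ⊥bis P1·P0 via (23.375,35.74): [(0, 41.3067) (53, 28.6849) (53, 88) (0, 88)]  |A|=2809.2233
3. ⊥bis P1·P2 via (30.085,46.805): [(0, 41.3067) (22.5181, 35.9441) (53, 79.6953) (53, 88) (0, 88)]  |A|=2031.7751
4. ⊥bis P1·P3 via (35.175,33.88): [(0, 41.3067) (22.5181, 35.9441) (53, 79.6953) (53, 88) (0, 88)]  |A|=2031.7751
5. ⊥bis P1·P4 via (37.055,67.055): [(0, 41.3067) (22.5181, 35.9441) (42.1203, 64.0795) (1.3995, 88) (0, 88)]  |A|=1369.4437
6. ⊥bis P1·P5 via (27.17,66.095): [(0, 67.03) (0, 41.3067) (22.5181, 35.9441) (42.1203, 64.0795) (39.406, 65.6739)]  |A|=940.6483
7. canonical 5-gon: [(0, 67.03) (0, 41.3067) (22.5181, 35.9441) (42.1203, 64.0795) (39.406, 65.6739)]
8. shoelace: 940.6483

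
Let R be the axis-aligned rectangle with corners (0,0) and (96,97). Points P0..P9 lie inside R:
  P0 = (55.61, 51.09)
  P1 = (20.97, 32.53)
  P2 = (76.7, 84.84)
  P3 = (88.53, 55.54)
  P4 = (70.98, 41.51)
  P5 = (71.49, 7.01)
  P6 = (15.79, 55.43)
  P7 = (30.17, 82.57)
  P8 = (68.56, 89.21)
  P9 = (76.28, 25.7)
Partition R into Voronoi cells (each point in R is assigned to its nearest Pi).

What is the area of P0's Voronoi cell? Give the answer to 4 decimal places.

Area of P0's cell: 1067.8127

1. box [0,96]×[0,97]: [(0, 0) (96, 0) (96, 97) (0, 97)]
2. ⊥bis P0·P1 via (38.29,41.81): [(60.6917, 0) (96, 0) (96, 97) (8.7194, 97)]  |A|=5945.5646
3. ⊥bis P0·P2 via (66.155,67.965): [(60.6917, 0) (96, 0) (96, 49.3152) (19.6907, 97) (8.7194, 97)]  |A|=4126.1683
4. ⊥bis P0·P3 via (72.07,53.315): [(60.6917, 0) (79.2769, 0) (70.4527, 65.2794) (19.6907, 97) (8.7194, 97)]  |A|=2950.3967
5. ⊥bis P0·P4 via (63.295,46.3): [(48.5551, 22.6515) (71.2854, 59.1196) (70.4527, 65.2794) (19.6907, 97) (8.7194, 97)]  |A|=1922.2835
6. ⊥bis P0·P5 via (63.55,29.05): [(48.1075, 23.4868) (49.3561, 23.9366) (71.2854, 59.1196) (70.4527, 65.2794) (19.6907, 97) (8.7194, 97)]  |A|=1921.6614
7. ⊥bis P0·P6 via (35.7,53.26): [(35.1008, 47.7623) (48.1075, 23.4868) (49.3561, 23.9366) (71.2854, 59.1196) (70.4527, 65.2794) (39.1424, 84.8448)]  |A|=1266.3356
8. ⊥bis P0·P7 via (42.89,66.83): [(36.6274, 61.769) (35.1008, 47.7623) (48.1075, 23.4868) (49.3561, 23.9366) (71.2854, 59.1196) (70.4527, 65.2794) (53.8271, 75.6686)]  |A|=1085.3663
9. ⊥bis P0·P8 via (62.085,70.15): [(51.4633, 73.7584) (36.6274, 61.769) (35.1008, 47.7623) (48.1075, 23.4868) (49.3561, 23.9366) (71.2854, 59.1196) (70.4527, 65.2794) (63.3414, 69.7232)]  |A|=1069.2522
10. ⊥bis P0·P9 via (65.945,38.395): [(51.4633, 73.7584) (36.6274, 61.769) (35.1008, 47.7623) (47.9632, 23.7561) (50.5624, 25.872) (71.2854, 59.1196) (70.4527, 65.2794) (63.3414, 69.7232)]  |A|=1067.8127
11. canonical 8-gon: [(51.4633, 73.7584) (36.6274, 61.769) (35.1008, 47.7623) (47.9632, 23.7561) (50.5624, 25.872) (71.2854, 59.1196) (70.4527, 65.2794) (63.3414, 69.7232)]
12. shoelace: 1067.8127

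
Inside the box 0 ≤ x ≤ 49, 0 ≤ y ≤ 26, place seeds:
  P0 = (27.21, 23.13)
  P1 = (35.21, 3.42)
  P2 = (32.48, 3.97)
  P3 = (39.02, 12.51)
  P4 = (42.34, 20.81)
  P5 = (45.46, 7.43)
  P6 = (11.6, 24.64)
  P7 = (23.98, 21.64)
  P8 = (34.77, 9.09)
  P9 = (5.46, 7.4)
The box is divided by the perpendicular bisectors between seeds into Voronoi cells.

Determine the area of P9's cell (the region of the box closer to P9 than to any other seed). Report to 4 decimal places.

1. box [0,49]×[0,26]: [(0, 0) (49, 0) (49, 26) (0, 26)]
2. ⊥bis P9·P0 via (16.335,15.265): [(0, 0) (27.3749, 0) (8.5713, 26) (0, 26)]  |A|=467.3003
3. ⊥bis P9·P1 via (20.335,5.41): [(0, 0) (19.6112, 0) (20.8232, 9.0591) (8.5713, 26) (0, 26)]  |A|=432.1341
4. ⊥bis P9·P2 via (18.97,5.685): [(0, 0) (18.2483, 0) (19.6111, 10.7351) (8.5713, 26) (0, 26)]  |A|=418.3127
5. ⊥bis P9·P3 via (22.24,9.955): [(0, 0) (18.2483, 0) (19.6111, 10.7351) (8.5713, 26) (0, 26)]  |A|=418.3127
6. ⊥bis P9·P4 via (23.9,14.105): [(0, 0) (18.2483, 0) (19.6111, 10.7351) (8.5713, 26) (0, 26)]  |A|=418.3127
7. ⊥bis P9·P5 via (25.46,7.415): [(0, 0) (18.2483, 0) (19.6111, 10.7351) (8.5713, 26) (0, 26)]  |A|=418.3127
8. ⊥bis P9·P6 via (8.53,16.02): [(0, 19.0579) (0, 0) (18.2483, 0) (19.6111, 10.7351) (18.3074, 12.5378)]  |A|=297.0735
9. ⊥bis P9·P7 via (14.72,14.52): [(15.466, 13.5497) (0, 19.0579) (0, 0) (18.2483, 0) (19.3304, 8.5239)]  |A|=290.1943
10. ⊥bis P9·P8 via (20.115,8.245): [(15.466, 13.5497) (0, 19.0579) (0, 0) (18.2483, 0) (19.3304, 8.5239)]  |A|=290.1943
11. canonical 5-gon: [(15.466, 13.5497) (0, 19.0579) (0, 0) (18.2483, 0) (19.3304, 8.5239)]
12. shoelace: 290.1943

Area of P9's cell: 290.1943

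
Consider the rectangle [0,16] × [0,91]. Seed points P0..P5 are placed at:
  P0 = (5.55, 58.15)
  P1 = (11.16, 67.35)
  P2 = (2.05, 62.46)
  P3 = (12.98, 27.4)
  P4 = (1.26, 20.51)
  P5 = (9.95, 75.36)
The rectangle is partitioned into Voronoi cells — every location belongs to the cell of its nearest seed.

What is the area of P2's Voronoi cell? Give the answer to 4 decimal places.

1. box [0,16]×[0,91]: [(0, 0) (16, 0) (16, 91) (0, 91)]
2. ⊥bis P2·P0 via (3.8,60.305): [(0, 57.2192) (16, 70.2122) (16, 91) (0, 91)]  |A|=436.5492
3. ⊥bis P2·P1 via (6.605,64.905): [(0, 77.21) (0, 57.2192) (7.4731, 63.2878)]  |A|=74.6967
4. ⊥bis P2·P3 via (7.515,44.93): [(0, 77.21) (0, 57.2192) (7.4731, 63.2878)]  |A|=74.6967
5. ⊥bis P2·P4 via (1.655,41.485): [(0, 77.21) (0, 57.2192) (7.4731, 63.2878)]  |A|=74.6967
6. ⊥bis P2·P5 via (6,68.91): [(3.6988, 70.3193) (0, 72.5844) (0, 57.2192) (7.4731, 63.2878)]  |A|=66.1422
7. canonical 4-gon: [(3.6988, 70.3193) (0, 72.5844) (0, 57.2192) (7.4731, 63.2878)]
8. shoelace: 66.1422

Area of P2's cell: 66.1422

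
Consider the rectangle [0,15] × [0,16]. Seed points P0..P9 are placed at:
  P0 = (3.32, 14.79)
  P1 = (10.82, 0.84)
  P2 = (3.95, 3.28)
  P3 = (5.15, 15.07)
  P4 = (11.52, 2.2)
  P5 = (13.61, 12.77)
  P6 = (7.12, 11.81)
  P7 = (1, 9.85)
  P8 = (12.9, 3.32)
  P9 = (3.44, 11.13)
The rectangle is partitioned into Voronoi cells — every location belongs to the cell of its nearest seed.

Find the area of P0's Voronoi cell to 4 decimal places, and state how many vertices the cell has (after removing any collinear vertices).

1. box [0,15]×[0,16]: [(0, 0) (15, 0) (15, 16) (0, 16)]
2. ⊥bis P0·P1 via (7.07,7.815): [(0, 4.0139) (15, 12.0784) (15, 16) (0, 16)]  |A|=119.3073
3. ⊥bis P0·P2 via (3.635,9.035): [(0, 8.836) (9.9858, 9.3826) (15, 12.0784) (15, 16) (0, 16)]  |A|=95.231
4. ⊥bis P0·P3 via (4.235,14.93): [(0, 8.836) (5.1245, 9.1165) (4.0713, 16) (0, 16)]  |A|=32.3681
5. ⊥bis P0·P4 via (7.42,8.495): [(0, 8.836) (5.1245, 9.1165) (4.0713, 16) (0, 16)]  |A|=32.3681
6. ⊥bis P0·P5 via (8.465,13.78): [(0, 8.836) (5.1245, 9.1165) (4.0713, 16) (0, 16)]  |A|=32.3681
7. ⊥bis P0·P6 via (5.22,13.3): [(0, 8.836) (1.7964, 8.9344) (4.6045, 12.5151) (4.0713, 16) (0, 16)]  |A|=26.6654
8. ⊥bis P0·P7 via (2.16,12.32): [(0, 13.3344) (3.8347, 11.5335) (4.6045, 12.5151) (4.0713, 16) (0, 16)]  |A|=15.8061
9. ⊥bis P0·P8 via (8.11,9.055): [(0, 13.3344) (3.8347, 11.5335) (4.6045, 12.5151) (4.0713, 16) (0, 16)]  |A|=15.8061
10. ⊥bis P0·P9 via (3.38,12.96): [(0, 13.3344) (0.9658, 12.8808) (4.5306, 12.9977) (4.0713, 16) (0, 16)]  |A|=13.0149
11. canonical 5-gon: [(0, 13.3344) (0.9658, 12.8808) (4.5306, 12.9977) (4.0713, 16) (0, 16)]
12. shoelace: 13.0149

Area of P0's cell: 13.0149 (5 vertices)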